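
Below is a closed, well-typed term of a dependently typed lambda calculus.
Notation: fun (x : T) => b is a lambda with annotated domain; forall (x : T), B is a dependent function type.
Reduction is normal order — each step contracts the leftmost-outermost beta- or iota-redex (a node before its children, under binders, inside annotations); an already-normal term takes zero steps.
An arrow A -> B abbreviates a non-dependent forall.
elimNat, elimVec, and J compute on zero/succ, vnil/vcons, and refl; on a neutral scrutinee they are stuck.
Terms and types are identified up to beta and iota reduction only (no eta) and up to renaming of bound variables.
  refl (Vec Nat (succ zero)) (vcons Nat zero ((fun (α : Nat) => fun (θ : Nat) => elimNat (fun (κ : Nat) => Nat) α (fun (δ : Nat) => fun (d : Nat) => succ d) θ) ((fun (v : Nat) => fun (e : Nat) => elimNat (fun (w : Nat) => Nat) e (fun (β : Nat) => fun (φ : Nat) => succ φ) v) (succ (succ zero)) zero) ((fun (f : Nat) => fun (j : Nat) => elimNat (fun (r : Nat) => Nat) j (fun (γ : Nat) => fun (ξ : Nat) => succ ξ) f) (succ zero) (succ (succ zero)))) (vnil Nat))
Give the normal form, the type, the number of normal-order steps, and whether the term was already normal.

reduced normal form:
  refl (Vec Nat (succ zero)) (vcons Nat zero (succ (succ (succ (succ (succ zero))))) (vnil Nat))
inferred type:
  Eq (Vec Nat (succ zero)) (vcons Nat zero (succ (succ (succ (succ (succ zero))))) (vnil Nat)) (vcons Nat zero (succ (succ (succ (succ (succ zero))))) (vnil Nat))
steps to reach normal form (normal order): 27
term was already normal: no
first contracted redex: a beta-redex


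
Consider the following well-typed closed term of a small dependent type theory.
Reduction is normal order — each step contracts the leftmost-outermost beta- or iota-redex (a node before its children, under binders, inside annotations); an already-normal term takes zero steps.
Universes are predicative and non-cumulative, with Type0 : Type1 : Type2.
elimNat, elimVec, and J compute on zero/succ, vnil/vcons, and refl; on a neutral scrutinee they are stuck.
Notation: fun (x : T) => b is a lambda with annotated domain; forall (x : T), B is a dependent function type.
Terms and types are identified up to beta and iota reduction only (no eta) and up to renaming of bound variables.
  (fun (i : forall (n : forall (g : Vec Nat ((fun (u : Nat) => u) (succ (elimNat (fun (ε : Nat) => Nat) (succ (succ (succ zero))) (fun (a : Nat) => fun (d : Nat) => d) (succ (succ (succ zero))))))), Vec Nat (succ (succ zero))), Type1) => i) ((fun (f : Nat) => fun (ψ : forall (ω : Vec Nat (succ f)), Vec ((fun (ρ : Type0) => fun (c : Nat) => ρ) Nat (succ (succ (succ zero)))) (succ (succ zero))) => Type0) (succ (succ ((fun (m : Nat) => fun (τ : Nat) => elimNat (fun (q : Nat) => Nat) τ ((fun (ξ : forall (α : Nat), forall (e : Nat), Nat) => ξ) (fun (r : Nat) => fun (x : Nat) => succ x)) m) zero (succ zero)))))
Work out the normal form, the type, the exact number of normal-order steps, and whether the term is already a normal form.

normal form:
  fun (i : forall (n : Vec Nat (succ (succ (succ (succ zero))))), Vec Nat (succ (succ zero))) => Type0
type:
  forall (i : forall (n : Vec Nat (succ (succ (succ (succ zero))))), Vec Nat (succ (succ zero))), Type1
steps to reach normal form (normal order): 7
already normal: no
first redex: a beta-redex


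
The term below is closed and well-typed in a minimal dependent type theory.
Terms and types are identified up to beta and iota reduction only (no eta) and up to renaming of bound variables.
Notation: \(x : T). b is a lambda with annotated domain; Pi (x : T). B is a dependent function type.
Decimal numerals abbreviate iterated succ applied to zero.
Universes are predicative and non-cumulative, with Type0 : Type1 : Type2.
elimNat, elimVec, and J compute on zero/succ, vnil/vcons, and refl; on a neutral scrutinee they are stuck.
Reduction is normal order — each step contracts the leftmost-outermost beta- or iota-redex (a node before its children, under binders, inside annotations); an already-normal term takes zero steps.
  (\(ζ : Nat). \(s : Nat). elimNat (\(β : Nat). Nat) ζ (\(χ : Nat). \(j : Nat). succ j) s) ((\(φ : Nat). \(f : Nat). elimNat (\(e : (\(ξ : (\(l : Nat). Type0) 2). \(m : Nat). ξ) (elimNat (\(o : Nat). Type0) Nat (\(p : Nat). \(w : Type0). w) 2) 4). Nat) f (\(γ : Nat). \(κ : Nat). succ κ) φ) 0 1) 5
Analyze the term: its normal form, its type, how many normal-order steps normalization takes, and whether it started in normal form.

normal form:
  6
type:
  Nat
normal-order step count: 21
term was already normal: no
first redex: a beta-redex


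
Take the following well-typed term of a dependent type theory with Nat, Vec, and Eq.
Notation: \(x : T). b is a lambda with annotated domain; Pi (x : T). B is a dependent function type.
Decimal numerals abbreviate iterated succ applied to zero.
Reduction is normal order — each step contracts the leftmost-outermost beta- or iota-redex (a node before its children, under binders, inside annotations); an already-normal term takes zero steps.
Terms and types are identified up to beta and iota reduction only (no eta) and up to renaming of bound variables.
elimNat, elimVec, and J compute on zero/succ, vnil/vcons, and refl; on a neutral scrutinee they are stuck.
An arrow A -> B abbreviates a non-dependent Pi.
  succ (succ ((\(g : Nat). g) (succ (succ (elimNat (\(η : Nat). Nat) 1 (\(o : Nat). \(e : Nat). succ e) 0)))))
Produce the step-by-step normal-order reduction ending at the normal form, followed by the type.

reduction (normal order):
  succ (succ ((\(g : Nat). g) (succ (succ (elimNat (\(η : Nat). Nat) 1 (\(o : Nat). \(e : Nat). succ e) 0)))))
  ~> succ (succ (succ (succ (elimNat (\(g : Nat). Nat) 1 (\(η : Nat). \(o : Nat). succ o) 0))))
  ~> 5
type:
  Nat


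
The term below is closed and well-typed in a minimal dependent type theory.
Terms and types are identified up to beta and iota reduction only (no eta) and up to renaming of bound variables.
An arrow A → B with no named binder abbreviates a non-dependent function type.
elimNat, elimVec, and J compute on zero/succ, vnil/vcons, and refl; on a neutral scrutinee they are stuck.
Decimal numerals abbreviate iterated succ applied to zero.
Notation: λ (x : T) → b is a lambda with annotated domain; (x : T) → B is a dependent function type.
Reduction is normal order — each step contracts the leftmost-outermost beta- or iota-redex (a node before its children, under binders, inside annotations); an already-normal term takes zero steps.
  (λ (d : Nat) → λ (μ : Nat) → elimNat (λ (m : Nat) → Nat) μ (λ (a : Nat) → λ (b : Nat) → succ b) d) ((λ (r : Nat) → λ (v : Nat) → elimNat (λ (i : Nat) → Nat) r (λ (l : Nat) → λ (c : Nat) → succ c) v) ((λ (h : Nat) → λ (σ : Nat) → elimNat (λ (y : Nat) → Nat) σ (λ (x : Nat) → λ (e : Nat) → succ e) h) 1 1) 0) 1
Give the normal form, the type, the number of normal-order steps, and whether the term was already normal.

normal form:
  3
the term's type:
  Nat
steps to reach normal form (normal order): 18
started in normal form: no
first redex: a beta-redex


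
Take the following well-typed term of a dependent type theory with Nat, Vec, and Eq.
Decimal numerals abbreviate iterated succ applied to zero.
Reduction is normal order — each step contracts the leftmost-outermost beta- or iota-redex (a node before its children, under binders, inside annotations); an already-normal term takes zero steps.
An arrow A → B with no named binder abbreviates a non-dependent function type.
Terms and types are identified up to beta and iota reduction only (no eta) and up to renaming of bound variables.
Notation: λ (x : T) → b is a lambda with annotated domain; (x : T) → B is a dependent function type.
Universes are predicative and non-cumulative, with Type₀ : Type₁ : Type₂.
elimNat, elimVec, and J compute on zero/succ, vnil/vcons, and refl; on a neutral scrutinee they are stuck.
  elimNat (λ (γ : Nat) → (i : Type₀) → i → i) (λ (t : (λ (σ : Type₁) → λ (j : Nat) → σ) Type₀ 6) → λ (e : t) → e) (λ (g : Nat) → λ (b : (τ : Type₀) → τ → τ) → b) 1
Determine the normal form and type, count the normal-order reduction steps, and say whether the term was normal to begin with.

reduced normal form:
  λ (γ : Type₀) → λ (i : γ) → i
type:
  (γ : Type₀) → γ → γ
reduction steps (normal order): 6
already normal: no
first redex: an elimNat iota-redex


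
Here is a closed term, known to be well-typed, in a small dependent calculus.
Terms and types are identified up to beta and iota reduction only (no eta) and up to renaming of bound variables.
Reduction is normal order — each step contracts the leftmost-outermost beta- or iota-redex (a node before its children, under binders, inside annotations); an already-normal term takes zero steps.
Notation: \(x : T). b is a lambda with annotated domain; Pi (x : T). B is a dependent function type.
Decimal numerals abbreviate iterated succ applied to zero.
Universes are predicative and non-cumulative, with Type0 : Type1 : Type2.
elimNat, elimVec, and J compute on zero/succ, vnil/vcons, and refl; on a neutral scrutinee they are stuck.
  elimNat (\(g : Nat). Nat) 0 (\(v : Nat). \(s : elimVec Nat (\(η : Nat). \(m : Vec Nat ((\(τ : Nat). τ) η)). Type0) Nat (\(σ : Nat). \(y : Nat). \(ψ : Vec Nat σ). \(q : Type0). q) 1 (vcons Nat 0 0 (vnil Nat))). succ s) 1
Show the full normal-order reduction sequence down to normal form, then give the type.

normal-order reduction sequence:
  elimNat (\(g : Nat). Nat) 0 (\(v : Nat). \(s : elimVec Nat (\(η : Nat). \(m : Vec Nat ((\(τ : Nat). τ) η)). Type0) Nat (\(σ : Nat). \(y : Nat). \(ψ : Vec Nat σ). \(q : Type0). q) 1 (vcons Nat 0 0 (vnil Nat))). succ s) 1
  ~> (\(g : Nat). \(v : elimVec Nat (\(s : Nat). \(η : Vec Nat ((\(m : Nat). m) s)). Type0) Nat (\(τ : Nat). \(σ : Nat). \(y : Vec Nat τ). \(ψ : Type0). ψ) 1 (vcons Nat 0 0 (vnil Nat))). succ v) 0 (elimNat (\(q : Nat). Nat) 0 (\(f : Nat). \(ν : elimVec Nat (\(μ : Nat). \(i : Vec Nat ((\(b : Nat). b) μ)). Type0) Nat (\(r : Nat). \(β : Nat). \(h : Vec Nat r). \(κ : Type0). κ) 1 (vcons Nat 0 0 (vnil Nat))). succ ν) 0)
  ~> (\(g : elimVec Nat (\(v : Nat). \(s : Vec Nat ((\(η : Nat). η) v)). Type0) Nat (\(m : Nat). \(τ : Nat). \(σ : Vec Nat m). \(y : Type0). y) 1 (vcons Nat 0 0 (vnil Nat))). succ g) (elimNat (\(ψ : Nat). Nat) 0 (\(q : Nat). \(f : elimVec Nat (\(ν : Nat). \(μ : Vec Nat ((\(i : Nat). i) ν)). Type0) Nat (\(b : Nat). \(r : Nat). \(β : Vec Nat b). \(h : Type0). h) 1 (vcons Nat 0 0 (vnil Nat))). succ f) 0)
  ~> succ (elimNat (\(g : Nat). Nat) 0 (\(v : Nat). \(s : elimVec Nat (\(η : Nat). \(m : Vec Nat ((\(τ : Nat). τ) η)). Type0) Nat (\(σ : Nat). \(y : Nat). \(ψ : Vec Nat σ). \(q : Type0). q) 1 (vcons Nat 0 0 (vnil Nat))). succ s) 0)
  ~> 1
inferred type:
  Nat


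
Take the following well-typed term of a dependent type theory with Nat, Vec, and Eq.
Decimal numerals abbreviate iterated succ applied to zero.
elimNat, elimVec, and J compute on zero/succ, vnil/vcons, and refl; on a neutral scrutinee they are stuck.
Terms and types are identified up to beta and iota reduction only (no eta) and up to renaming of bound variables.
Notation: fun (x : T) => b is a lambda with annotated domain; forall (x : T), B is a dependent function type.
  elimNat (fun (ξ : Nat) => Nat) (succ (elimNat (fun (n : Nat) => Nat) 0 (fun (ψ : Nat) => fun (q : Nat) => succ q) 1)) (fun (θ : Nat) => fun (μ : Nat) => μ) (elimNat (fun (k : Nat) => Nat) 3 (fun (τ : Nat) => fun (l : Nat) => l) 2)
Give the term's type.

type:
  Nat


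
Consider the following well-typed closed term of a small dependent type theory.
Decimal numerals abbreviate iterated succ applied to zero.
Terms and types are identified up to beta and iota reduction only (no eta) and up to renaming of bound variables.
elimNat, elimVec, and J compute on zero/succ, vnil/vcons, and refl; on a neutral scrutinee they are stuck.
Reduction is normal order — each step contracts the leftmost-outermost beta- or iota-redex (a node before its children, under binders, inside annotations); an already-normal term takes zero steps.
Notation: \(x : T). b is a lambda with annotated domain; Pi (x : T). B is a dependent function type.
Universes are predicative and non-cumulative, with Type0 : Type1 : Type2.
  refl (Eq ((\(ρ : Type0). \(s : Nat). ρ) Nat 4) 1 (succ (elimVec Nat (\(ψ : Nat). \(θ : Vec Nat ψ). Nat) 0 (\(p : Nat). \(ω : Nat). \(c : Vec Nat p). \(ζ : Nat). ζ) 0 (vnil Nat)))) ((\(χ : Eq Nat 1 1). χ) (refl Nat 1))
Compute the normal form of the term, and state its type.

resulting normal form:
  refl (Eq Nat 1 1) (refl Nat 1)
the term's type:
  Eq (Eq Nat 1 1) (refl Nat 1) (refl Nat 1)
observation: contracting a beta-redex first, the term normalizes in 4 steps.


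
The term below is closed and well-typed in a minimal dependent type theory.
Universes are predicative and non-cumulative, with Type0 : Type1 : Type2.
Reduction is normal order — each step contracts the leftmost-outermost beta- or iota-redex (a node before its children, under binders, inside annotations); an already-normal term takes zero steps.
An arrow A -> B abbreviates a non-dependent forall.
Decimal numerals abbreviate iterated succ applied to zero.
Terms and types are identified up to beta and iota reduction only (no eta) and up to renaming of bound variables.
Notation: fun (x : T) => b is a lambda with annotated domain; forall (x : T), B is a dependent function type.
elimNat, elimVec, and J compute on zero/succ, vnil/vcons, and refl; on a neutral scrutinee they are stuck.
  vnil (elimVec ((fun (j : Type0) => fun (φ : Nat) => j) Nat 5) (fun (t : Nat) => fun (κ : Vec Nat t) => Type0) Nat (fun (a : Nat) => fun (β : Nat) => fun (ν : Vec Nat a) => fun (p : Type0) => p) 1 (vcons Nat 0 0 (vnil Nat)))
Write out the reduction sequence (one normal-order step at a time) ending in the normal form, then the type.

normal-order reduction:
  vnil (elimVec ((fun (j : Type0) => fun (φ : Nat) => j) Nat 5) (fun (t : Nat) => fun (κ : Vec Nat t) => Type0) Nat (fun (a : Nat) => fun (β : Nat) => fun (ν : Vec Nat a) => fun (p : Type0) => p) 1 (vcons Nat 0 0 (vnil Nat)))
  ~> vnil ((fun (j : Nat) => fun (φ : Nat) => fun (t : Vec Nat j) => fun (κ : Type0) => κ) 0 0 (vnil Nat) (elimVec ((fun (a : Type0) => fun (β : Nat) => a) Nat 5) (fun (ν : Nat) => fun (p : Vec Nat ν) => Type0) Nat (fun (ρ : Nat) => fun (y : Nat) => fun (v : Vec Nat ρ) => fun (f : Type0) => f) 0 (vnil Nat)))
  ~> vnil ((fun (j : Nat) => fun (φ : Vec Nat 0) => fun (t : Type0) => t) 0 (vnil Nat) (elimVec ((fun (κ : Type0) => fun (a : Nat) => κ) Nat 5) (fun (β : Nat) => fun (ν : Vec Nat β) => Type0) Nat (fun (p : Nat) => fun (ρ : Nat) => fun (y : Vec Nat p) => fun (v : Type0) => v) 0 (vnil Nat)))
  ~> vnil ((fun (j : Vec Nat 0) => fun (φ : Type0) => φ) (vnil Nat) (elimVec ((fun (t : Type0) => fun (κ : Nat) => t) Nat 5) (fun (a : Nat) => fun (β : Vec Nat a) => Type0) Nat (fun (ν : Nat) => fun (p : Nat) => fun (ρ : Vec Nat ν) => fun (y : Type0) => y) 0 (vnil Nat)))
  ~> vnil ((fun (j : Type0) => j) (elimVec ((fun (φ : Type0) => fun (t : Nat) => φ) Nat 5) (fun (κ : Nat) => fun (a : Vec Nat κ) => Type0) Nat (fun (β : Nat) => fun (ν : Nat) => fun (p : Vec Nat β) => fun (ρ : Type0) => ρ) 0 (vnil Nat)))
  ~> vnil (elimVec ((fun (j : Type0) => fun (φ : Nat) => j) Nat 5) (fun (t : Nat) => fun (κ : Vec Nat t) => Type0) Nat (fun (a : Nat) => fun (β : Nat) => fun (ν : Vec Nat a) => fun (p : Type0) => p) 0 (vnil Nat))
  ~> vnil Nat
inferred type:
  Vec Nat 0


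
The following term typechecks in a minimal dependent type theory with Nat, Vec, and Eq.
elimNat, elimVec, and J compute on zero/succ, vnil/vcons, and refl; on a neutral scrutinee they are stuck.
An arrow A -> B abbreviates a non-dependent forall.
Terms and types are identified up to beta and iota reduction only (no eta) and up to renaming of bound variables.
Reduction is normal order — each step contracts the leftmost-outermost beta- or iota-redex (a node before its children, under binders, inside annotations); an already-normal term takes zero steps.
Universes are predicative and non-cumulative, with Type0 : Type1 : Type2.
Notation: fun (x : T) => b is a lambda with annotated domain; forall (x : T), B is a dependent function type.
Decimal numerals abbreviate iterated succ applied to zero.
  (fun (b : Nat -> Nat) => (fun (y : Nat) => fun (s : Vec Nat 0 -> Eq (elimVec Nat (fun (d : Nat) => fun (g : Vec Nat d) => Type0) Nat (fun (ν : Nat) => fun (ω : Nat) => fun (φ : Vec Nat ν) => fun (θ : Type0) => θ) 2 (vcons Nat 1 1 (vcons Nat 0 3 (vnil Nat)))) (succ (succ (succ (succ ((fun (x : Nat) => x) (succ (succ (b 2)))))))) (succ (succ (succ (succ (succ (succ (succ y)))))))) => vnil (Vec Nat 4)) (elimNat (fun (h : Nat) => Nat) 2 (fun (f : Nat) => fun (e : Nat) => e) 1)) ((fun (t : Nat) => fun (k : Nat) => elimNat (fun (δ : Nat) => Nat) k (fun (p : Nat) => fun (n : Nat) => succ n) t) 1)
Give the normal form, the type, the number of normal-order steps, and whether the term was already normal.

resulting normal form:
  fun (b : Vec Nat 0 -> Eq Nat 9 9) => vnil (Vec Nat 4)
type:
  (Vec Nat 0 -> Eq Nat 9 9) -> Vec (Vec Nat 4) 0
normal-order step count: 24
started in normal form: no
first contracted redex: a beta-redex


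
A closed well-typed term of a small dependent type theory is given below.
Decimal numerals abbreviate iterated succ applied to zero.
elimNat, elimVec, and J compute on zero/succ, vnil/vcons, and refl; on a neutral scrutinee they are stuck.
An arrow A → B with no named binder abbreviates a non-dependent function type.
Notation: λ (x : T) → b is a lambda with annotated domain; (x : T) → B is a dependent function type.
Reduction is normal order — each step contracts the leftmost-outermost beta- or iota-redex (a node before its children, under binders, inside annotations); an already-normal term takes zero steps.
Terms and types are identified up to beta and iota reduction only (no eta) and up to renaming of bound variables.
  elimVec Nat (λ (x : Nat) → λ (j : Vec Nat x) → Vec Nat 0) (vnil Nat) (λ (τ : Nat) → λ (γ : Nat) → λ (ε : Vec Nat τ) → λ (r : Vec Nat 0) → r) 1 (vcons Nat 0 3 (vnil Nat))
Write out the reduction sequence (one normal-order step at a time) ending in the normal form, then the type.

normal-order reduction:
  elimVec Nat (λ (x : Nat) → λ (j : Vec Nat x) → Vec Nat 0) (vnil Nat) (λ (τ : Nat) → λ (γ : Nat) → λ (ε : Vec Nat τ) → λ (r : Vec Nat 0) → r) 1 (vcons Nat 0 3 (vnil Nat))
  ~> (λ (x : Nat) → λ (j : Nat) → λ (τ : Vec Nat x) → λ (γ : Vec Nat 0) → γ) 0 3 (vnil Nat) (elimVec Nat (λ (ε : Nat) → λ (r : Vec Nat ε) → Vec Nat 0) (vnil Nat) (λ (i : Nat) → λ (y : Nat) → λ (φ : Vec Nat i) → λ (h : Vec Nat 0) → h) 0 (vnil Nat))
  ~> (λ (x : Nat) → λ (j : Vec Nat 0) → λ (τ : Vec Nat 0) → τ) 3 (vnil Nat) (elimVec Nat (λ (γ : Nat) → λ (ε : Vec Nat γ) → Vec Nat 0) (vnil Nat) (λ (r : Nat) → λ (i : Nat) → λ (y : Vec Nat r) → λ (φ : Vec Nat 0) → φ) 0 (vnil Nat))
  ~> (λ (x : Vec Nat 0) → λ (j : Vec Nat 0) → j) (vnil Nat) (elimVec Nat (λ (τ : Nat) → λ (γ : Vec Nat τ) → Vec Nat 0) (vnil Nat) (λ (ε : Nat) → λ (r : Nat) → λ (i : Vec Nat ε) → λ (y : Vec Nat 0) → y) 0 (vnil Nat))
  ~> (λ (x : Vec Nat 0) → x) (elimVec Nat (λ (j : Nat) → λ (τ : Vec Nat j) → Vec Nat 0) (vnil Nat) (λ (γ : Nat) → λ (ε : Nat) → λ (r : Vec Nat γ) → λ (i : Vec Nat 0) → i) 0 (vnil Nat))
  ~> elimVec Nat (λ (x : Nat) → λ (j : Vec Nat x) → Vec Nat 0) (vnil Nat) (λ (τ : Nat) → λ (γ : Nat) → λ (ε : Vec Nat τ) → λ (r : Vec Nat 0) → r) 0 (vnil Nat)
  ~> vnil Nat
the term's type:
  Vec Nat 0


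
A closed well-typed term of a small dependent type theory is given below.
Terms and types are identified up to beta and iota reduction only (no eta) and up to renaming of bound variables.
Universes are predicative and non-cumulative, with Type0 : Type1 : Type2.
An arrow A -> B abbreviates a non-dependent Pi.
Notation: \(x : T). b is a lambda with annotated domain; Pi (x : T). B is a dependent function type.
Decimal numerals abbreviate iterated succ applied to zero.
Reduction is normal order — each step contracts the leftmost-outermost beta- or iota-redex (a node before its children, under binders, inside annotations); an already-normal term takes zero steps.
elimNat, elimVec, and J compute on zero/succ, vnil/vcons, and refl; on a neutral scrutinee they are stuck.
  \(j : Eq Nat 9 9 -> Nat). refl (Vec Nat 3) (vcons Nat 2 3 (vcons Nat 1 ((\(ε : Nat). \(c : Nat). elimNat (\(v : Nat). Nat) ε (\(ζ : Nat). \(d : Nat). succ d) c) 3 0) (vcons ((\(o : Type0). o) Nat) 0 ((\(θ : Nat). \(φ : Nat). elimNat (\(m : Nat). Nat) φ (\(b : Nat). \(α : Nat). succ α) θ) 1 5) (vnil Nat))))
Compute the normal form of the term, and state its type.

reduced normal form:
  \(j : Eq Nat 9 9 -> Nat). refl (Vec Nat 3) (vcons Nat 2 3 (vcons Nat 1 3 (vcons Nat 0 6 (vnil Nat))))
the term's type:
  (Eq Nat 9 9 -> Nat) -> Eq (Vec Nat 3) (vcons Nat 2 3 (vcons Nat 1 3 (vcons Nat 0 6 (vnil Nat)))) (vcons Nat 2 3 (vcons Nat 1 3 (vcons Nat 0 6 (vnil Nat))))
observation: 10 normal-order steps normalize the term, beginning with a beta-redex.


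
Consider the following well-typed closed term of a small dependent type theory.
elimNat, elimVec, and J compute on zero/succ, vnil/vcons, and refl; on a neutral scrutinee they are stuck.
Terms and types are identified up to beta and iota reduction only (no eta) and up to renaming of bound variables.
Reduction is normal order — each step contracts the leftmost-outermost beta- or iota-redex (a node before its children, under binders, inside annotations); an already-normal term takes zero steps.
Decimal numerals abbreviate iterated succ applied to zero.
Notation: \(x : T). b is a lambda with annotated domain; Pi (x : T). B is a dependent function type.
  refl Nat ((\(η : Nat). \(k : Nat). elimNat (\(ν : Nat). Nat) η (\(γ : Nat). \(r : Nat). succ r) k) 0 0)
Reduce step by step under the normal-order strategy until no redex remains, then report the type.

normal-order reduction:
  refl Nat ((\(η : Nat). \(k : Nat). elimNat (\(ν : Nat). Nat) η (\(γ : Nat). \(r : Nat). succ r) k) 0 0)
  ~> refl Nat ((\(η : Nat). elimNat (\(k : Nat). Nat) 0 (\(ν : Nat). \(γ : Nat). succ γ) η) 0)
  ~> refl Nat (elimNat (\(η : Nat). Nat) 0 (\(k : Nat). \(ν : Nat). succ ν) 0)
  ~> refl Nat 0
the term's type:
  Eq Nat 0 0


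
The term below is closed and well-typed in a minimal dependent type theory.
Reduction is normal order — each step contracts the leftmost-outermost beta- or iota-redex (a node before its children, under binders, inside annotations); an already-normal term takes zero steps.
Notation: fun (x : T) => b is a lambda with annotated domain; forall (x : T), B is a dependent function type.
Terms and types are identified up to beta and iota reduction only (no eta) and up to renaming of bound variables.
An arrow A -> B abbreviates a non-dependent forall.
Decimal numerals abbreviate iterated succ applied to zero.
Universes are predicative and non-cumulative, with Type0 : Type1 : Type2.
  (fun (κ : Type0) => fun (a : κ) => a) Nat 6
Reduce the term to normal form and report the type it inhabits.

resulting normal form:
  6
type:
  Nat


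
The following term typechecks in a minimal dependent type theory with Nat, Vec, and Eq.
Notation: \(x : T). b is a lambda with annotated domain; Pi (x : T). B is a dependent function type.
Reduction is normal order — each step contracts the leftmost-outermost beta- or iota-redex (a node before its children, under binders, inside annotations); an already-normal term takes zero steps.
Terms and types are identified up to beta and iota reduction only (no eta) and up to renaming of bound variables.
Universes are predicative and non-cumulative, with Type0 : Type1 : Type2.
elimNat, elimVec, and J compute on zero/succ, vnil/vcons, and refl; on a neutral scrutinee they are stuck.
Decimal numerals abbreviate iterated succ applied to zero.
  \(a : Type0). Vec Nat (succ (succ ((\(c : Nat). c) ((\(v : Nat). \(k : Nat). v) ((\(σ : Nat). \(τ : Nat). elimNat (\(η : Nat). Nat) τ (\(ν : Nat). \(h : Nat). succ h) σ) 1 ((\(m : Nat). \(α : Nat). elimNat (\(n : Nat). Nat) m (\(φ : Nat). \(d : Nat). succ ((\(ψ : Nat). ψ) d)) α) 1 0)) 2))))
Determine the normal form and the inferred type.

resulting normal form:
  \(a : Type0). Vec Nat 4
inferred type:
  Pi (a : Type0). Type0
observation: 12 normal-order steps separate the term from its normal form.


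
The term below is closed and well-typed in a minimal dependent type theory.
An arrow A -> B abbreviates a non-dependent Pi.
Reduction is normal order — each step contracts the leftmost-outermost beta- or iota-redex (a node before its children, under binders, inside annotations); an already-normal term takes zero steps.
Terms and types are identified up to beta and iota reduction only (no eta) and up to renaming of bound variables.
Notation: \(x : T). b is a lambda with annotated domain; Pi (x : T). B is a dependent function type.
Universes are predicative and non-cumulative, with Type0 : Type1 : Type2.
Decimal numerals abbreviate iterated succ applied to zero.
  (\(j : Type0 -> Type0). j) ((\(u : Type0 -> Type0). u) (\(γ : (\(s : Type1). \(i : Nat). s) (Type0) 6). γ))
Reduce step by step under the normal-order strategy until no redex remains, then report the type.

reduction (normal order):
  (\(j : Type0 -> Type0). j) ((\(u : Type0 -> Type0). u) (\(γ : (\(s : Type1). \(i : Nat). s) (Type0) 6). γ))
  ~> (\(j : Type0 -> Type0). j) (\(u : (\(γ : Type1). \(s : Nat). γ) (Type0) 6). u)
  ~> \(j : (\(u : Type1). \(γ : Nat). u) (Type0) 6). j
  ~> \(j : (\(u : Nat). Type0) 6). j
  ~> \(j : Type0). j
the term's type:
  Type0 -> Type0


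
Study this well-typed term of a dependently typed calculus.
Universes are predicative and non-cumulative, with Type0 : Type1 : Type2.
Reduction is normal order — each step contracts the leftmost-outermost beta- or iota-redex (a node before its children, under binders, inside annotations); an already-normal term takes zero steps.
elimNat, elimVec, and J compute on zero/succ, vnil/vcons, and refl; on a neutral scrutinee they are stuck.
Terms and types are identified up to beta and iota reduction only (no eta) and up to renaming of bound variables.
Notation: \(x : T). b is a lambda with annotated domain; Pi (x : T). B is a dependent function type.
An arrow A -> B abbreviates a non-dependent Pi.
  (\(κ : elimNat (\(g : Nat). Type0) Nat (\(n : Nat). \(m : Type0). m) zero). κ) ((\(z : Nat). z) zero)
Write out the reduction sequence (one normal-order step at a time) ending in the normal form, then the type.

normal-order reduction sequence:
  (\(κ : elimNat (\(g : Nat). Type0) Nat (\(n : Nat). \(m : Type0). m) zero). κ) ((\(z : Nat). z) zero)
  ~> (\(κ : Nat). κ) zero
  ~> zero
type:
  Nat


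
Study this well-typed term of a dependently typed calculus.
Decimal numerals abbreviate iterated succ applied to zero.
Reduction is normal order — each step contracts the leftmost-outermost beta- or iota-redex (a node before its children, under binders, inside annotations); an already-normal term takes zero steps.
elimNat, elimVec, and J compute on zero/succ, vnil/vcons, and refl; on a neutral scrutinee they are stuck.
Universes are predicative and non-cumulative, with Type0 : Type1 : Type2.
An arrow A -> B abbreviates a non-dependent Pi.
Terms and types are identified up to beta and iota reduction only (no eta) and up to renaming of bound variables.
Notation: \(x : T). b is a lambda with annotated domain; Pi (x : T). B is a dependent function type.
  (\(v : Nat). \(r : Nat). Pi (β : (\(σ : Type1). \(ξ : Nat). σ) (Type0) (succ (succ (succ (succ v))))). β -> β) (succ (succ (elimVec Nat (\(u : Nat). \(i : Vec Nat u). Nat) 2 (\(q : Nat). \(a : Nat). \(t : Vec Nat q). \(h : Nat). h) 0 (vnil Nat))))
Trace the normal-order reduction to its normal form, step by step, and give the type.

normal-order reduction:
  (\(v : Nat). \(r : Nat). Pi (β : (\(σ : Type1). \(ξ : Nat). σ) (Type0) (succ (succ (succ (succ v))))). β -> β) (succ (succ (elimVec Nat (\(u : Nat). \(i : Vec Nat u). Nat) 2 (\(q : Nat). \(a : Nat). \(t : Vec Nat q). \(h : Nat). h) 0 (vnil Nat))))
  ~> \(v : Nat). Pi (r : (\(β : Type1). \(σ : Nat). β) (Type0) (succ (succ (succ (succ (succ (succ (elimVec Nat (\(ξ : Nat). \(u : Vec Nat ξ). Nat) 2 (\(i : Nat). \(q : Nat). \(a : Vec Nat i). \(t : Nat). t) 0 (vnil Nat))))))))). r -> r
  ~> \(v : Nat). Pi (r : (\(β : Nat). Type0) (succ (succ (succ (succ (succ (succ (elimVec Nat (\(σ : Nat). \(ξ : Vec Nat σ). Nat) 2 (\(u : Nat). \(i : Nat). \(q : Vec Nat u). \(a : Nat). a) 0 (vnil Nat))))))))). r -> r
  ~> \(v : Nat). Pi (r : Type0). r -> r
type:
  Nat -> Type1


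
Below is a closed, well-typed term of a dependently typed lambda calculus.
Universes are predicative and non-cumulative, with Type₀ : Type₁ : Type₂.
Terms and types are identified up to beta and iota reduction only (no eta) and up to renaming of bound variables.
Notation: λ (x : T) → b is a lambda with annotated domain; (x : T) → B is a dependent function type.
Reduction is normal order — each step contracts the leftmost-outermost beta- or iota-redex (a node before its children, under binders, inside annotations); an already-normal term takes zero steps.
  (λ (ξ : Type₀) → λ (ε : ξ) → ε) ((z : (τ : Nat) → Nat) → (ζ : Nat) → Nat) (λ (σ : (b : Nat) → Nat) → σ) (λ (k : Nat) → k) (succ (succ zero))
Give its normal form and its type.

normal form:
  succ (succ zero)
inferred type:
  Nat
observation: the leftmost-outermost redex is a beta-redex, and normalization takes 4 steps.


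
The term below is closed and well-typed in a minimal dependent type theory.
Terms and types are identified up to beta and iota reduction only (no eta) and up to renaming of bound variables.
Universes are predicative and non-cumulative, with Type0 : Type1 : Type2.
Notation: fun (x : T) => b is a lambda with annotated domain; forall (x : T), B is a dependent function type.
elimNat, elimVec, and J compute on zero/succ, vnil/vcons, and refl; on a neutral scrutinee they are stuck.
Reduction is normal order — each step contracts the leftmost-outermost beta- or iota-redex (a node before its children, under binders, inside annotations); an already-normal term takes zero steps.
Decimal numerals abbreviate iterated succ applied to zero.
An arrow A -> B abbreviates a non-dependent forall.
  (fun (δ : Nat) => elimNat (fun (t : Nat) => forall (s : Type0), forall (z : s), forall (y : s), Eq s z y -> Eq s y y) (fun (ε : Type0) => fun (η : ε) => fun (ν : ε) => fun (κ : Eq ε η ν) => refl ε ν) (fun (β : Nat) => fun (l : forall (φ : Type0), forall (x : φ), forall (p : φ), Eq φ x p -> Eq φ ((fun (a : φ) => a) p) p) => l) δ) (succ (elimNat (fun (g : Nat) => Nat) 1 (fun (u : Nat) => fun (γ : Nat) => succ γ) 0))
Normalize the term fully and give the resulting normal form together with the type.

reduced normal form:
  fun (δ : Type0) => fun (t : δ) => fun (s : δ) => fun (z : Eq δ t s) => refl δ s
inferred type:
  forall (δ : Type0), forall (t : δ), forall (s : δ), Eq δ t s -> Eq δ s s
observation: the term reaches its normal form after 10 normal-order steps.


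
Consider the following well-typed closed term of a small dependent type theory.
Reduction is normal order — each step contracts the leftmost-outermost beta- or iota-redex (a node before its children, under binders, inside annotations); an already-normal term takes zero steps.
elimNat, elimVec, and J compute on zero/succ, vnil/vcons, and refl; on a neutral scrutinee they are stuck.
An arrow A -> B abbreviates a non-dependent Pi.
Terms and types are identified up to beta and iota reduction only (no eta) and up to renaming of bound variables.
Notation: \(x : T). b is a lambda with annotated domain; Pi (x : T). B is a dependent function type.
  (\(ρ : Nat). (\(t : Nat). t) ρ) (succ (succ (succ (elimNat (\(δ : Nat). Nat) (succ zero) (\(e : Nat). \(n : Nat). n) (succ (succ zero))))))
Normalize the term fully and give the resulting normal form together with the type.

normal form:
  succ (succ (succ (succ zero)))
type:
  Nat
observation: the term reaches its normal form after 9 normal-order steps.


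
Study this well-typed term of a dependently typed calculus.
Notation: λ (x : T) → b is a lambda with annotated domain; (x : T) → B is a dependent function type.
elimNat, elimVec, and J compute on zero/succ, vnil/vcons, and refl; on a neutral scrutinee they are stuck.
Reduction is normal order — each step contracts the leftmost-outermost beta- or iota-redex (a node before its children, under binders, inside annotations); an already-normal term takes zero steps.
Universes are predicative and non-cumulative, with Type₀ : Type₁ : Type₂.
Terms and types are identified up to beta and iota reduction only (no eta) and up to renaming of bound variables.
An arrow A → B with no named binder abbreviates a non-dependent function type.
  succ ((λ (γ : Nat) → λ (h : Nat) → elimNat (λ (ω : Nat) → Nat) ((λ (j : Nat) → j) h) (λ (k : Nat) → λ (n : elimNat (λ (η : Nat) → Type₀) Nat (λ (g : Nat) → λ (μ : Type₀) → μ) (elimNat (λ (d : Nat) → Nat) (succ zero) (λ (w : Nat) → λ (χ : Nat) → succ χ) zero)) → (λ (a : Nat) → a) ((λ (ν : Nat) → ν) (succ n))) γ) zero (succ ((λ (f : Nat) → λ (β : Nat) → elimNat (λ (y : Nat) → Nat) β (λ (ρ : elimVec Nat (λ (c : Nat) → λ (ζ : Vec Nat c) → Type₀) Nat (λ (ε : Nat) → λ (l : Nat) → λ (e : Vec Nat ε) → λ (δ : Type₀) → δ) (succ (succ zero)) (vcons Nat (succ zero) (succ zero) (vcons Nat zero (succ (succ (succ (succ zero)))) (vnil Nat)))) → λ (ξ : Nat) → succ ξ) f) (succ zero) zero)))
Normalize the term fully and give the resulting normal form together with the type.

reduced normal form:
  succ (succ (succ zero))
inferred type:
  Nat
observation: reduction starts at a beta-redex, and 10 normal-order steps reach the normal form.


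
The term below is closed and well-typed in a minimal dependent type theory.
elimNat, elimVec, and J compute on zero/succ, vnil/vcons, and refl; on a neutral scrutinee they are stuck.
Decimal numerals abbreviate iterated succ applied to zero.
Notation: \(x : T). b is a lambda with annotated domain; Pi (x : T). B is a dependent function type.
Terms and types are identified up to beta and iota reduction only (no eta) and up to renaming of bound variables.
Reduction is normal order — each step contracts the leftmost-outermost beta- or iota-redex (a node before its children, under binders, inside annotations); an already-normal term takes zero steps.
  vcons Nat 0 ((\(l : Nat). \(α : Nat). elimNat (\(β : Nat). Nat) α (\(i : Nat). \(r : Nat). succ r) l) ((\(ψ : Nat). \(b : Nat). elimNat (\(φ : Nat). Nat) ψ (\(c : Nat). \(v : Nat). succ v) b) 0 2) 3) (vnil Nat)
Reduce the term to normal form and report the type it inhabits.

resulting normal form:
  vcons Nat 0 5 (vnil Nat)
type:
  Vec Nat 1
observation: 18 normal-order steps separate the term from its normal form.


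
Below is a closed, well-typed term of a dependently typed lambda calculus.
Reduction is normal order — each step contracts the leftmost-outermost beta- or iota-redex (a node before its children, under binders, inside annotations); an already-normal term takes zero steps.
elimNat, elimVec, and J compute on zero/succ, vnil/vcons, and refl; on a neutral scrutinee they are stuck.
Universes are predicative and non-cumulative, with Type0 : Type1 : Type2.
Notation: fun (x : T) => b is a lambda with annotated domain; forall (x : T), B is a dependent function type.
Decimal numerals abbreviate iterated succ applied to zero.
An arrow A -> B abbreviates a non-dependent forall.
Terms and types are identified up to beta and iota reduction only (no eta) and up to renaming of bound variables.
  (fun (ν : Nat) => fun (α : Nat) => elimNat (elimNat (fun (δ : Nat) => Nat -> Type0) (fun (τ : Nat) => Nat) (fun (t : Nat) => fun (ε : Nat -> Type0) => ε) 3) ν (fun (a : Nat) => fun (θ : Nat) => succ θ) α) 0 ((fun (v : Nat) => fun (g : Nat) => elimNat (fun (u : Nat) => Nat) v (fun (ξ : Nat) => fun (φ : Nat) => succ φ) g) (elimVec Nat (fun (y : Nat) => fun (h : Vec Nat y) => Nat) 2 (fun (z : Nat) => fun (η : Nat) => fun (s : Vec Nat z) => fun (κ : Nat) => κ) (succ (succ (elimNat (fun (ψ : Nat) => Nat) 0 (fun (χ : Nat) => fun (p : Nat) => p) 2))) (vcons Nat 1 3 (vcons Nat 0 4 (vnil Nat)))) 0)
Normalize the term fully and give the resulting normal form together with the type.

resulting normal form:
  2
inferred type:
  Nat
observation: the leftmost-outermost redex is a beta-redex, and normalization takes 33 steps.


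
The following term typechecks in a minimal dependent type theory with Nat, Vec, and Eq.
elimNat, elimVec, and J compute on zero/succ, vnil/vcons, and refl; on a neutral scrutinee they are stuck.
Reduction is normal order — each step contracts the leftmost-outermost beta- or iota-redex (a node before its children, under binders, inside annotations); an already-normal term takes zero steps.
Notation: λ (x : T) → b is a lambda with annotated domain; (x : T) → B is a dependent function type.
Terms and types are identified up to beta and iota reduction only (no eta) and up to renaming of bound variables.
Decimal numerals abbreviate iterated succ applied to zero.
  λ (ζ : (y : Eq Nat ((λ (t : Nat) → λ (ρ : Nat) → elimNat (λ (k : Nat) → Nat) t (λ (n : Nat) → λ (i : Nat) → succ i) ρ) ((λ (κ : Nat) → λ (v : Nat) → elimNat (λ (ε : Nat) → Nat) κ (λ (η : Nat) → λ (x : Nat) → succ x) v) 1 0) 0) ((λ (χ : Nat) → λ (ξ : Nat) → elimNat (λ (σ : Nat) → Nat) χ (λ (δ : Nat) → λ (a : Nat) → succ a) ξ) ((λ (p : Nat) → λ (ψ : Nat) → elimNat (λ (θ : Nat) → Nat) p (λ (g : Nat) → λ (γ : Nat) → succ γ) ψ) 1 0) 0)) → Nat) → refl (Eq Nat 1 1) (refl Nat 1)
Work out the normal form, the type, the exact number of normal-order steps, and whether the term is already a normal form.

normal form:
  λ (ζ : (y : Eq Nat 1 1) → Nat) → refl (Eq Nat 1 1) (refl Nat 1)
the term's type:
  (ζ : (y : Eq Nat 1 1) → Nat) → Eq (Eq Nat 1 1) (refl Nat 1) (refl Nat 1)
reduction steps (normal order): 12
started in normal form: no
first redex: a beta-redex


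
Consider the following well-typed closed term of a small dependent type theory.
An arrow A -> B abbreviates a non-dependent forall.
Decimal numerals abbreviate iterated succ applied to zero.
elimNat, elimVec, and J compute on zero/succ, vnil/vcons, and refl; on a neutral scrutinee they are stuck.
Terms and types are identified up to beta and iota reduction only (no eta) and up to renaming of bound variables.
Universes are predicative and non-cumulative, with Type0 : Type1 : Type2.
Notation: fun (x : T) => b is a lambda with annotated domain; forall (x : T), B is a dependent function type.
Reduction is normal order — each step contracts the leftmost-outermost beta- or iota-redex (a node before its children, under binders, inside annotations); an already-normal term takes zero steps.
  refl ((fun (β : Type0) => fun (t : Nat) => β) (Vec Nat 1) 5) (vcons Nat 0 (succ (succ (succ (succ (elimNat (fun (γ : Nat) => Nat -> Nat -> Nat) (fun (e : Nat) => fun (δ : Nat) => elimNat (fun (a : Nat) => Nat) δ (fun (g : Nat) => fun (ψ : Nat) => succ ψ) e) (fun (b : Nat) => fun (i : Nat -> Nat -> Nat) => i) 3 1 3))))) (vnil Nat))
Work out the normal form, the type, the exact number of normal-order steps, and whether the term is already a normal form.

reduced normal form:
  refl (Vec Nat 1) (vcons Nat 0 8 (vnil Nat))
the term's type:
  Eq (Vec Nat 1) (vcons Nat 0 8 (vnil Nat)) (vcons Nat 0 8 (vnil Nat))
steps to reach normal form (normal order): 18
started in normal form: no
first redex: a beta-redex


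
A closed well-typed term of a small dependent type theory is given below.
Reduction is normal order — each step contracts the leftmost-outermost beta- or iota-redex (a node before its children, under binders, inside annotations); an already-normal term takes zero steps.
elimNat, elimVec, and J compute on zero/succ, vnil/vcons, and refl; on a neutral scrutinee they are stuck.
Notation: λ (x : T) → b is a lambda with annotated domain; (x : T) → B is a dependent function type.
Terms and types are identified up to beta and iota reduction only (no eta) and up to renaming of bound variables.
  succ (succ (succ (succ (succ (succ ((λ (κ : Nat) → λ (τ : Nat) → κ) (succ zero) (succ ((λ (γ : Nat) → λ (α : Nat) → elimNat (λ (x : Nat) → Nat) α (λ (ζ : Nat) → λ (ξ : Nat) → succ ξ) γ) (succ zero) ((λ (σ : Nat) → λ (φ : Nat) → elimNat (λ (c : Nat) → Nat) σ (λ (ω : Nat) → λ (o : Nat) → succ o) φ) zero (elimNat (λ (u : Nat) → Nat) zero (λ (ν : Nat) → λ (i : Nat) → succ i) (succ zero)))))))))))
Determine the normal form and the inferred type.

reduced normal form:
  succ (succ (succ (succ (succ (succ (succ zero))))))
the term's type:
  Nat
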